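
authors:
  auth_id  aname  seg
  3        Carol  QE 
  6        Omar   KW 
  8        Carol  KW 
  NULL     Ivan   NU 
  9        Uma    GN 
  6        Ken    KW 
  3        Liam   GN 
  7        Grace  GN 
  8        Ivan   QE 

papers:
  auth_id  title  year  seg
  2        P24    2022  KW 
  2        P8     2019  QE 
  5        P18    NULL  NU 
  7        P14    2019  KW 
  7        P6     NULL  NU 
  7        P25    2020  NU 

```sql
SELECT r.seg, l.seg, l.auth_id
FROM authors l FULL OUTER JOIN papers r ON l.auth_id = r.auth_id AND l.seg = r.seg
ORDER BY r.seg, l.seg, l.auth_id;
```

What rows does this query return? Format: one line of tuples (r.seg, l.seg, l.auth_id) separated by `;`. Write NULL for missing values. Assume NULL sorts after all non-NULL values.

(KW, NULL, NULL); (KW, NULL, NULL); (NU, NULL, NULL); (NU, NULL, NULL); (NU, NULL, NULL); (QE, NULL, NULL); (NULL, GN, 3); (NULL, GN, 7); (NULL, GN, 9); (NULL, KW, 6); (NULL, KW, 6); (NULL, KW, 8); (NULL, NU, NULL); (NULL, QE, 3); (NULL, QE, 8)

FULL OUTER JOIN keeps every row from both sides; unmatched rows get NULL for the other side's columns.
Matching on l.auth_id = r.auth_id AND l.seg = r.seg. A NULL in a compared column never satisfies the condition.
- l[0] auth_id=3, seg=QE → no match; kept with NULLs on the r side.
- l[1] auth_id=6, seg=KW → no match; kept with NULLs on the r side.
- l[2] auth_id=8, seg=KW → no match; kept with NULLs on the r side.
- l[3] auth_id=NULL, seg=NU → no match; kept with NULLs on the r side.
- l[4] auth_id=9, seg=GN → no match; kept with NULLs on the r side.
- l[5] auth_id=6, seg=KW → no match; kept with NULLs on the r side.
- l[6] auth_id=3, seg=GN → no match; kept with NULLs on the r side.
- l[7] auth_id=7, seg=GN → no match; kept with NULLs on the r side.
- l[8] auth_id=8, seg=QE → no match; kept with NULLs on the r side.
- 6 r row(s) had no l match → kept, l columns NULL.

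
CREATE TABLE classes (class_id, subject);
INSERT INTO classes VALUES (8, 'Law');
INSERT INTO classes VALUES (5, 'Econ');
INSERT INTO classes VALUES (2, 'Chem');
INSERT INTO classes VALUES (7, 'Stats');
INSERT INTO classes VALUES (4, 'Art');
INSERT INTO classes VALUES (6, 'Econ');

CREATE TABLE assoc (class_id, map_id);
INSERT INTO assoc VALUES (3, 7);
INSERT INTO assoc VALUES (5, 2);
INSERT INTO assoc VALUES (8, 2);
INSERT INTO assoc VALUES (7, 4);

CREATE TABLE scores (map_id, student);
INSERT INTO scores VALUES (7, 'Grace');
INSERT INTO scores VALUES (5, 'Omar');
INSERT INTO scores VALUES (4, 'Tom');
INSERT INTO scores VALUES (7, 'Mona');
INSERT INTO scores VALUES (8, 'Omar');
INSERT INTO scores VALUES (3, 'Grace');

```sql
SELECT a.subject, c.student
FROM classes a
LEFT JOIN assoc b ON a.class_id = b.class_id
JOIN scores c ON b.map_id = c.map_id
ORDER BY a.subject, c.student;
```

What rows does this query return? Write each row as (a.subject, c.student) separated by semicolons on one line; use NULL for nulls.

Joins associate left-to-right: classes LEFT JOIN assoc on class_id gives 6 intermediate row(s).
Then INNER JOIN `scores c` on map_id: keep only rows whose b.map_id appears in c.

(Stats, Tom)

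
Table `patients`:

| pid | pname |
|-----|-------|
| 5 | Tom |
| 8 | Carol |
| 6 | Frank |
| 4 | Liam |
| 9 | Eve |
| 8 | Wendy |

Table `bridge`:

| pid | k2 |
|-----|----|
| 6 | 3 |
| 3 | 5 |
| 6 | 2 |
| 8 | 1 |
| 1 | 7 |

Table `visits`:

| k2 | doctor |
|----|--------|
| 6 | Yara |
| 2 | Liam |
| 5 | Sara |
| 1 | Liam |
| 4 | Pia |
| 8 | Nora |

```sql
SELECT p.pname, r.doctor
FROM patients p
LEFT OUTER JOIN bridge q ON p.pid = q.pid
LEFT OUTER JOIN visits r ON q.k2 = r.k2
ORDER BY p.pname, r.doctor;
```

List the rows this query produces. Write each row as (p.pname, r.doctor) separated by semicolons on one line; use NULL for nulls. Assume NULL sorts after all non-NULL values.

Evaluate left to right. First `patients p LEFT JOIN bridge q` on pid: 7 row(s).
Then LEFT JOIN `visits r` on k2: each of those 7 rows is kept; rows whose q.k2 has no match in r get NULL for r's columns.

(Carol, Liam); (Eve, NULL); (Frank, Liam); (Frank, NULL); (Liam, NULL); (Tom, NULL); (Wendy, Liam)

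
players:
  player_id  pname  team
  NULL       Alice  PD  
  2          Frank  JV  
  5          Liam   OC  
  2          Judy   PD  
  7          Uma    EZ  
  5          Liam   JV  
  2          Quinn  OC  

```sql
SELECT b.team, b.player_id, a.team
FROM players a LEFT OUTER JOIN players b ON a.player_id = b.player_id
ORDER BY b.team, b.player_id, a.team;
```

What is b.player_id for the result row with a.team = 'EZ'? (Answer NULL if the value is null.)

7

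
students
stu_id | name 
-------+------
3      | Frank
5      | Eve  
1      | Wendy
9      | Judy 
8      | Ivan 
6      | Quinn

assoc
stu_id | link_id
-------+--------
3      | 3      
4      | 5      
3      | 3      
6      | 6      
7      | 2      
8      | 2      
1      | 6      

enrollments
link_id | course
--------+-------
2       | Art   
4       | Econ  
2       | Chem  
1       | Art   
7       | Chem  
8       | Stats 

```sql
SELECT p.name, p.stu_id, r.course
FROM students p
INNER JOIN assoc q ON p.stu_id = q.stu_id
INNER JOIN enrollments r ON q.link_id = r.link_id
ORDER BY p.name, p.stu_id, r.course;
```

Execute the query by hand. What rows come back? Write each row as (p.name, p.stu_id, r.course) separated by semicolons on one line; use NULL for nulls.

Step 1 — p INNER JOIN q on stu_id → 5 row(s).
Then INNER JOIN `enrollments r` on link_id: keep only rows whose q.link_id appears in r.

(Ivan, 8, Art); (Ivan, 8, Chem)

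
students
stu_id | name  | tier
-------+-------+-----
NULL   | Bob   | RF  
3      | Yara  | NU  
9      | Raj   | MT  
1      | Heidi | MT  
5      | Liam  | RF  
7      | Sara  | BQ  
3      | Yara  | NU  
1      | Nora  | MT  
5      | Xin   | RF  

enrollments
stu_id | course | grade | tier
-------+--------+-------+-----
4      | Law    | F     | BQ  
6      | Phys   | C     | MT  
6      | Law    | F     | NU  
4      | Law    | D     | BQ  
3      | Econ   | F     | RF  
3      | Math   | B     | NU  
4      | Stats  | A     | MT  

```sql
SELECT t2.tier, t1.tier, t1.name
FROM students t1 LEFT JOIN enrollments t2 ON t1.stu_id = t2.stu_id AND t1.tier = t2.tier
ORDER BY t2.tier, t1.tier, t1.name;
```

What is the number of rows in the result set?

9

LEFT JOIN keeps every row from `students`; unmatched rows get NULL for `enrollments`'s columns.
Matching on t1.stu_id = t2.stu_id AND t1.tier = t2.tier. A NULL in a compared column never satisfies the condition.
Matched pairs: 2; unmatched t1 rows kept: 7.
Total: 2 matched + 7 padded = 9 rows.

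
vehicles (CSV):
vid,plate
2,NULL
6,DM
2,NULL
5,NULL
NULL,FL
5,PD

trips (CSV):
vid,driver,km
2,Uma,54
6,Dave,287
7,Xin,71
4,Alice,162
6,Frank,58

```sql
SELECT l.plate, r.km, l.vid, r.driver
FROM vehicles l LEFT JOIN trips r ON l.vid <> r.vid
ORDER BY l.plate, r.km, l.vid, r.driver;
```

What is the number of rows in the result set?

22

LEFT JOIN keeps every row from `vehicles`; unmatched rows get NULL for `trips`'s columns.
Matching on l.vid <> r.vid. A NULL in a compared column never satisfies the condition.
Matched pairs: 21; unmatched l rows kept: 1.
Total: 21 matched + 1 padded = 22 rows.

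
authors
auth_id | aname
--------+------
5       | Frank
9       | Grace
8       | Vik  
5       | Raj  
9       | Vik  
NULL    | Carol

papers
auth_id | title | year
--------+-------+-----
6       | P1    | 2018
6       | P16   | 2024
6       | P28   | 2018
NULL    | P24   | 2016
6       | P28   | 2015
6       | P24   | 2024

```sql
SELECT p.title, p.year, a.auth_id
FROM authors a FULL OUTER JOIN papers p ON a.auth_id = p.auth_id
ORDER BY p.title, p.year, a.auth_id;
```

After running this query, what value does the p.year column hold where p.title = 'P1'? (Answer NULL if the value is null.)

2018

FULL OUTER JOIN keeps every row from both sides; unmatched rows get NULL for the other side's columns.
Matching on a.auth_id = p.auth_id. A NULL in a compared column never satisfies the condition.
- a (auth_id=5) has no partner → padded with NULL.
- a (auth_id=9) has no partner → padded with NULL.
- a (auth_id=8) has no partner → padded with NULL.
- a (auth_id=5) has no partner → padded with NULL.
- a (auth_id=9) has no partner → padded with NULL.
- a (auth_id=NULL) has no partner → padded with NULL.
- plus 6 unmatched p row(s), each kept with NULL a columns.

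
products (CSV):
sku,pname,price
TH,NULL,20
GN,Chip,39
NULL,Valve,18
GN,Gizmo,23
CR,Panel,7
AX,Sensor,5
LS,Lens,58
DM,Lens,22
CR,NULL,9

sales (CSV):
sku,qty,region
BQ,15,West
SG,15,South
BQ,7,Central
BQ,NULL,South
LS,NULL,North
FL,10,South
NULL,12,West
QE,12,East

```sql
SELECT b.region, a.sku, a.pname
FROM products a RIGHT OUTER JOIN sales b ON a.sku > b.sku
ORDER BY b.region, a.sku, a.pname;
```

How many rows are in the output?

RIGHT JOIN keeps every row from `sales`; unmatched rows get NULL for `products`'s columns.
Matching on a.sku > b.sku. A NULL in a compared column never satisfies the condition.
Matched pairs: 28; unmatched b rows kept: 1.
Total: 28 matched + 1 padded = 29 rows.

29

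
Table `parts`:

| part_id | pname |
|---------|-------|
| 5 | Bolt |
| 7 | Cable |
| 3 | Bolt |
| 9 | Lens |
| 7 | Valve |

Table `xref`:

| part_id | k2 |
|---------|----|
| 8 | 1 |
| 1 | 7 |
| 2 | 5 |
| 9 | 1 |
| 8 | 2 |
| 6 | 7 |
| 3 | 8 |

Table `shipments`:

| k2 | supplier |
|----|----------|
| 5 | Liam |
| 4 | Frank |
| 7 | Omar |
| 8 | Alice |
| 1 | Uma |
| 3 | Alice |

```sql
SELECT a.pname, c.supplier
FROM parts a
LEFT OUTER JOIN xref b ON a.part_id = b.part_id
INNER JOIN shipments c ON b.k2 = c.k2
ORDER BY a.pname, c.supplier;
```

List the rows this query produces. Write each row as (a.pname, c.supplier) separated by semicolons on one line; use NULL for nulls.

(Bolt, Alice); (Lens, Uma)

Evaluate left to right. First `parts a LEFT JOIN xref b` on part_id: 5 row(s).
Then INNER JOIN `shipments c` on k2: keep only rows whose b.k2 appears in c.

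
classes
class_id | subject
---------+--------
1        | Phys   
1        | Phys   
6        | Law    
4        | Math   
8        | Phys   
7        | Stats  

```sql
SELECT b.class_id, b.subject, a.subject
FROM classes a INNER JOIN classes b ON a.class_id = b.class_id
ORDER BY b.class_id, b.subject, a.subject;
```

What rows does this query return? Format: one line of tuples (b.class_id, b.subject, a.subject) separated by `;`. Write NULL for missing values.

INNER JOIN keeps only pairs where the ON condition holds.
Matching on a.class_id = b.class_id.
- a[0] class_id=1 → 2 match(es) in b → 2 row(s).
- a[1] class_id=1 → 2 match(es) in b → 2 row(s).
- a[2] class_id=6 → 1 match(es) in b → 1 row(s).
- a[3] class_id=4 → 1 match(es) in b → 1 row(s).
- a[4] class_id=8 → 1 match(es) in b → 1 row(s).
- a[5] class_id=7 → 1 match(es) in b → 1 row(s).
After projecting and ordering:
b.class_id | b.subject | a.subject
1 | Phys | Phys
1 | Phys | Phys
1 | Phys | Phys
1 | Phys | Phys
4 | Math | Math
6 | Law | Law
7 | Stats | Stats
8 | Phys | Phys

(1, Phys, Phys); (1, Phys, Phys); (1, Phys, Phys); (1, Phys, Phys); (4, Math, Math); (6, Law, Law); (7, Stats, Stats); (8, Phys, Phys)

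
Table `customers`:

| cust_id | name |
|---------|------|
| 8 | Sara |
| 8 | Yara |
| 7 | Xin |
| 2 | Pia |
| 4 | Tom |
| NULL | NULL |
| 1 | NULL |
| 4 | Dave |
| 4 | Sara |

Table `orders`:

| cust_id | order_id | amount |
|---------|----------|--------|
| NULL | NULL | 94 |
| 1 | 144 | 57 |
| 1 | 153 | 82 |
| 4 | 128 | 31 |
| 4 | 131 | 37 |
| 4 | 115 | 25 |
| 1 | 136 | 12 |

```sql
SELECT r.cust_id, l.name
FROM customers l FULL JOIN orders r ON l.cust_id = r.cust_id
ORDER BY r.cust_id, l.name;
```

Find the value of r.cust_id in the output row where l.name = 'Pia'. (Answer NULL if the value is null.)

NULL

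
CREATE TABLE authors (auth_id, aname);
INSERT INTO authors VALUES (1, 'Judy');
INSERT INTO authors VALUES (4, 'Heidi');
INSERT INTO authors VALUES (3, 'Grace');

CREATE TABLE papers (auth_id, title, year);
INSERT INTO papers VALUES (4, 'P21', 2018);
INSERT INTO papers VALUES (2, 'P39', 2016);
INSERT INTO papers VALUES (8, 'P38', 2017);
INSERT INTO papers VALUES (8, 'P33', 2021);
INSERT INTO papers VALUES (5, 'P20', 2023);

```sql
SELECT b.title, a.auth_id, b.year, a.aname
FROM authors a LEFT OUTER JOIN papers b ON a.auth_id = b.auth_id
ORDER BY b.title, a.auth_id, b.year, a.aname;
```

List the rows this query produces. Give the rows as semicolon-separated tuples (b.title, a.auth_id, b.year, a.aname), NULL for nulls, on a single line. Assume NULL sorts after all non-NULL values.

LEFT JOIN keeps every row from `authors`; unmatched rows get NULL for `papers`'s columns.
Matching on a.auth_id = b.auth_id.
Matched pairs: 1; unmatched a rows kept: 2.

(P21, 4, 2018, Heidi); (NULL, 1, NULL, Judy); (NULL, 3, NULL, Grace)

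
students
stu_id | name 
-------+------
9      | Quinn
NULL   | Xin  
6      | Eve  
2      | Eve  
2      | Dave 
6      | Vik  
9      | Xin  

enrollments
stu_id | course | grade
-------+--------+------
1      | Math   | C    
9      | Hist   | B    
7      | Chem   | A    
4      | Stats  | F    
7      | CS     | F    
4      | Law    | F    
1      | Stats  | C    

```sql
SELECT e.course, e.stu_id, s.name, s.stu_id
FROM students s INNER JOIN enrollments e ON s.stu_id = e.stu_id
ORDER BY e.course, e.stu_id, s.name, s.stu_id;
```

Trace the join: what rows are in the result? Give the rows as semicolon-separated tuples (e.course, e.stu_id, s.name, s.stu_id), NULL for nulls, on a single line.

INNER JOIN keeps only pairs where the ON condition holds.
Matching on s.stu_id = e.stu_id. A NULL in a compared column never satisfies the condition.
- stu_id=9: 1 matching e row(s), so 1 row(s) emitted.
- stu_id=NULL: no matching e row, dropped.
- stu_id=6: no matching e row, dropped.
- stu_id=2: no matching e row, dropped.
- stu_id=2: no matching e row, dropped.
- stu_id=6: no matching e row, dropped.
- stu_id=9: 1 matching e row(s), so 1 row(s) emitted.
After projecting and ordering:
e.course | e.stu_id | s.name | s.stu_id
Hist | 9 | Quinn | 9
Hist | 9 | Xin | 9

(Hist, 9, Quinn, 9); (Hist, 9, Xin, 9)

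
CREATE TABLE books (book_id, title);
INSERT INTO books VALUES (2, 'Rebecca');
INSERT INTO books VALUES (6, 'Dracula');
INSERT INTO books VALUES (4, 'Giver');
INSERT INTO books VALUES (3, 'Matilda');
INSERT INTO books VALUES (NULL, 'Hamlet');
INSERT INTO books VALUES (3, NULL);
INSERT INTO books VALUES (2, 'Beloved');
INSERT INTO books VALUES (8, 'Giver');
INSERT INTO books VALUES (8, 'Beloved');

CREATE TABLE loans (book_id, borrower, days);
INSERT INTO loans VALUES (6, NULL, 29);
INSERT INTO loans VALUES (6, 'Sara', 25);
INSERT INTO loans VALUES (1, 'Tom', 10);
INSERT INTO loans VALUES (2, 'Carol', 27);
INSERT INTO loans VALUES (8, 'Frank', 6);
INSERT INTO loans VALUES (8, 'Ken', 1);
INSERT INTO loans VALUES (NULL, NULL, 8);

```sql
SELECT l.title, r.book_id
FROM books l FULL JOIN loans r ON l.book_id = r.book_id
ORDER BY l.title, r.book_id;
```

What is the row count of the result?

FULL OUTER JOIN keeps every row from both sides; unmatched rows get NULL for the other side's columns.
Matching on l.book_id = r.book_id. A NULL in a compared column never satisfies the condition.
- book_id=2: 1 matching r row(s), so 1 row(s) emitted.
- book_id=6: 2 matching r row(s), so 2 row(s) emitted.
- book_id=4: no r row matches, row kept with r columns NULL.
- book_id=3: no r row matches, row kept with r columns NULL.
- book_id=NULL: no r row matches, row kept with r columns NULL.
- book_id=3: no r row matches, row kept with r columns NULL.
- book_id=2: 1 matching r row(s), so 1 row(s) emitted.
- book_id=8: 2 matching r row(s), so 2 row(s) emitted.
- book_id=8: 2 matching r row(s), so 2 row(s) emitted.
- 2 r row(s) had no l match → kept, l columns NULL.
Total: 8 matched + 6 padded = 14 rows.

14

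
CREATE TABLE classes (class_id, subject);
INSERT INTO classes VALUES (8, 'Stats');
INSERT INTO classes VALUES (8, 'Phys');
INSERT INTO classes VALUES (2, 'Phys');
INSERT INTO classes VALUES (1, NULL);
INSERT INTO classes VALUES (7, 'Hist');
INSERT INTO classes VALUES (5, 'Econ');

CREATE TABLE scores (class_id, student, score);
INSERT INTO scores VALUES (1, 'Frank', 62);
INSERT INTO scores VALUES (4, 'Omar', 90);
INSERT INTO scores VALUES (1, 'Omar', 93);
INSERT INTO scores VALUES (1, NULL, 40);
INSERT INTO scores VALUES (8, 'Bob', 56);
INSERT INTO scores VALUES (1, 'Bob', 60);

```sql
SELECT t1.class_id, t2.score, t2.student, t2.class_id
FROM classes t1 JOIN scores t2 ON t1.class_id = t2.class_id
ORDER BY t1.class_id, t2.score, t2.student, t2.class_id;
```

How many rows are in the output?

6

INNER JOIN keeps only pairs where the ON condition holds.
Matching on t1.class_id = t2.class_id.
- t1 row (class_id=8): matches 1 t2 row(s) → 1 output row(s).
- t1 row (class_id=8): matches 1 t2 row(s) → 1 output row(s).
- t1 row (class_id=2): no match → dropped.
- t1 row (class_id=1): matches 4 t2 row(s) → 4 output row(s).
- t1 row (class_id=7): no match → dropped.
- t1 row (class_id=5): no match → dropped.
Total: 6 rows.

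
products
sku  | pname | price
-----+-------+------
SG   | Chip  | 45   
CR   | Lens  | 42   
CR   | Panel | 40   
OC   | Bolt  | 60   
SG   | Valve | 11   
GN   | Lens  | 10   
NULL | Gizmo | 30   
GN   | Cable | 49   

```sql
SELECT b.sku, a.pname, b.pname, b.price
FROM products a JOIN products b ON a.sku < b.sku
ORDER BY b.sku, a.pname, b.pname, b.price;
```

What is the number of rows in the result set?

18

INNER JOIN keeps only pairs where the ON condition holds.
Matching on a.sku < b.sku. A NULL in a compared column never satisfies the condition.
- a row (sku=SG): no match → dropped.
- a row (sku=CR): matches 5 b row(s) → 5 output row(s).
- a row (sku=CR): matches 5 b row(s) → 5 output row(s).
- a row (sku=OC): matches 2 b row(s) → 2 output row(s).
- a row (sku=SG): no match → dropped.
- a row (sku=GN): matches 3 b row(s) → 3 output row(s).
- a row (sku=NULL): no match → dropped.
- a row (sku=GN): matches 3 b row(s) → 3 output row(s).
Total: 18 rows.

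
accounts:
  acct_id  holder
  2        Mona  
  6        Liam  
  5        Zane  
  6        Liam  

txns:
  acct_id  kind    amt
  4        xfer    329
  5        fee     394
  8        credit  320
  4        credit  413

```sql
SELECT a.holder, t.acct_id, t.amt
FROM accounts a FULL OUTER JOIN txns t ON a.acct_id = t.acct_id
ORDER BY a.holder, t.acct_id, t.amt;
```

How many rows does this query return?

FULL OUTER JOIN keeps every row from both sides; unmatched rows get NULL for the other side's columns.
Matching on a.acct_id = t.acct_id.
Matched pairs: 1; unmatched a rows kept: 3; unmatched t rows kept: 3.
Total: 1 matched + 6 padded = 7 rows.

7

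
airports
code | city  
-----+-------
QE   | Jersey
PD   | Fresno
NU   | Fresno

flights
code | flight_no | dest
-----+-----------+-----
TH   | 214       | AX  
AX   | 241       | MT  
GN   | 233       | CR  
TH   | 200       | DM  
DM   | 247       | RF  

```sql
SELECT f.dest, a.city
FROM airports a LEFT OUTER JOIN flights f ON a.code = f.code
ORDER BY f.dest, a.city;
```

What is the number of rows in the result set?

3

LEFT JOIN keeps every row from `airports`; unmatched rows get NULL for `flights`'s columns.
Matching on a.code = f.code.
- a (code=QE) has no partner → padded with NULL.
- a (code=PD) has no partner → padded with NULL.
- a (code=NU) has no partner → padded with NULL.
Total: 0 matched + 3 padded = 3 rows.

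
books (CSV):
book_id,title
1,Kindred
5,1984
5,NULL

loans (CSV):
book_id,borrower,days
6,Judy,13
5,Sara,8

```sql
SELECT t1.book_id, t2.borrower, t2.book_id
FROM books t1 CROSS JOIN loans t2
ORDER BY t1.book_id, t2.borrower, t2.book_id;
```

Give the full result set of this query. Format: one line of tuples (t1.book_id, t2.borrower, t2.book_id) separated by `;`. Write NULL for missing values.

CROSS JOIN pairs every row of `books` with every row of `loans`: 3 × 2 = 6 rows.

(1, Judy, 6); (1, Sara, 5); (5, Judy, 6); (5, Judy, 6); (5, Sara, 5); (5, Sara, 5)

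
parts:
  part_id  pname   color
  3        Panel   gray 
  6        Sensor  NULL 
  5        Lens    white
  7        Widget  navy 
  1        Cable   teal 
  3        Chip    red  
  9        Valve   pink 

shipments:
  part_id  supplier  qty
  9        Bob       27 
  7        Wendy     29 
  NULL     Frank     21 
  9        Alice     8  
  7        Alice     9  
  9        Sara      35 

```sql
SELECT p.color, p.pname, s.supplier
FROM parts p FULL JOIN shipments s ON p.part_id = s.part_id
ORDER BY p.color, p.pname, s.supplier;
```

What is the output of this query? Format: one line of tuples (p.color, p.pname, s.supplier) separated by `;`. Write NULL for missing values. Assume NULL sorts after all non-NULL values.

FULL OUTER JOIN keeps every row from both sides; unmatched rows get NULL for the other side's columns.
Matching on p.part_id = s.part_id. A NULL in a compared column never satisfies the condition.
- part_id=3: no s row matches, row kept with s columns NULL.
- part_id=6: no s row matches, row kept with s columns NULL.
- part_id=5: no s row matches, row kept with s columns NULL.
- part_id=7: 2 matching s row(s), so 2 row(s) emitted.
- part_id=1: no s row matches, row kept with s columns NULL.
- part_id=3: no s row matches, row kept with s columns NULL.
- part_id=9: 3 matching s row(s), so 3 row(s) emitted.
- plus 1 unmatched s row(s), each kept with NULL p columns.

(gray, Panel, NULL); (navy, Widget, Alice); (navy, Widget, Wendy); (pink, Valve, Alice); (pink, Valve, Bob); (pink, Valve, Sara); (red, Chip, NULL); (teal, Cable, NULL); (white, Lens, NULL); (NULL, Sensor, NULL); (NULL, NULL, Frank)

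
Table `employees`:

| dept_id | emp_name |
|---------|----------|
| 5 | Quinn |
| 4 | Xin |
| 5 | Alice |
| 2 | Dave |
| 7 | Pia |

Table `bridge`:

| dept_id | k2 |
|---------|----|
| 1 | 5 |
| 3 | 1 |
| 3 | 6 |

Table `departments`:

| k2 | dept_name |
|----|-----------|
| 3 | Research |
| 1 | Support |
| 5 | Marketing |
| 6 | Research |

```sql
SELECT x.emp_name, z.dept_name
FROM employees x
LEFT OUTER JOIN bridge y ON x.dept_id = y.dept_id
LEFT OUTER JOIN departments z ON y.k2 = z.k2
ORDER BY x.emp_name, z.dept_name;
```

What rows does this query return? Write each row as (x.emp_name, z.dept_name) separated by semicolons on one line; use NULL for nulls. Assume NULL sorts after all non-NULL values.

Evaluate left to right. First `employees x LEFT JOIN bridge y` on dept_id: 5 row(s).
Then LEFT JOIN `departments z` on k2: each of those 5 rows is kept; rows whose y.k2 has no match in z get NULL for z's columns.

(Alice, NULL); (Dave, NULL); (Pia, NULL); (Quinn, NULL); (Xin, NULL)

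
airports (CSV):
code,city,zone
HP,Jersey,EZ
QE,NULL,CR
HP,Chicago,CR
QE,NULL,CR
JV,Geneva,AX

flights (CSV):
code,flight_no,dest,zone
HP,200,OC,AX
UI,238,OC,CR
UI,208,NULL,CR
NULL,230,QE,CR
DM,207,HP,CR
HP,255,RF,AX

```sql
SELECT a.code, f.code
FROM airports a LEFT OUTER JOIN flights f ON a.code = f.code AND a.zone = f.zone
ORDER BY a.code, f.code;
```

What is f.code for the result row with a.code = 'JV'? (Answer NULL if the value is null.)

NULL

LEFT JOIN keeps every row from `airports`; unmatched rows get NULL for `flights`'s columns.
Matching on a.code = f.code AND a.zone = f.zone. A NULL in a compared column never satisfies the condition.
- a[0] code=HP, zone=EZ → no match; kept with NULLs on the f side.
- a[1] code=QE, zone=CR → no match; kept with NULLs on the f side.
- a[2] code=HP, zone=CR → no match; kept with NULLs on the f side.
- a[3] code=QE, zone=CR → no match; kept with NULLs on the f side.
- a[4] code=JV, zone=AX → no match; kept with NULLs on the f side.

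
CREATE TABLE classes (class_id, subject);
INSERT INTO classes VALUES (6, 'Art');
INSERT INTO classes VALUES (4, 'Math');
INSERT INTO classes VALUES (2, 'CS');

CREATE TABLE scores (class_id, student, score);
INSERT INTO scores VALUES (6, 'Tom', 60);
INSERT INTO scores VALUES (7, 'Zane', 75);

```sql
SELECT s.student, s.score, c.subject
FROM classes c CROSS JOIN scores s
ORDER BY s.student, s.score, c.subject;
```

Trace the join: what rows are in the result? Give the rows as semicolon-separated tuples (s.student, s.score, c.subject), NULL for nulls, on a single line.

CROSS JOIN pairs every row of `classes` with every row of `scores`: 3 × 2 = 6 rows.
After projecting and ordering:
s.student | s.score | c.subject
Tom | 60 | Art
Tom | 60 | CS
Tom | 60 | Math
Zane | 75 | Art
Zane | 75 | CS
Zane | 75 | Math

(Tom, 60, Art); (Tom, 60, CS); (Tom, 60, Math); (Zane, 75, Art); (Zane, 75, CS); (Zane, 75, Math)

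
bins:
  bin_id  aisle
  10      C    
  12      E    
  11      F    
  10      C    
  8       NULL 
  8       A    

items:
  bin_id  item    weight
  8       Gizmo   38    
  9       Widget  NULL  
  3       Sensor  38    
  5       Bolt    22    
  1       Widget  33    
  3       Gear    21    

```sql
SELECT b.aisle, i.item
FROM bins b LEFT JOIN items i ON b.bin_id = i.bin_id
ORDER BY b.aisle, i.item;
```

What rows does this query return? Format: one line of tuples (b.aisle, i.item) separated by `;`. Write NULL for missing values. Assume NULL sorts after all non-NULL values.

(A, Gizmo); (C, NULL); (C, NULL); (E, NULL); (F, NULL); (NULL, Gizmo)

LEFT JOIN keeps every row from `bins`; unmatched rows get NULL for `items`'s columns.
Matching on b.bin_id = i.bin_id.
- b[0] bin_id=10 → no match; kept with NULLs on the i side.
- b[1] bin_id=12 → no match; kept with NULLs on the i side.
- b[2] bin_id=11 → no match; kept with NULLs on the i side.
- b[3] bin_id=10 → no match; kept with NULLs on the i side.
- b[4] bin_id=8 → 1 match(es) in i → 1 row(s).
- b[5] bin_id=8 → 1 match(es) in i → 1 row(s).
After projecting and ordering:
b.aisle | i.item
A | Gizmo
C | NULL
C | NULL
E | NULL
F | NULL
NULL | Gizmo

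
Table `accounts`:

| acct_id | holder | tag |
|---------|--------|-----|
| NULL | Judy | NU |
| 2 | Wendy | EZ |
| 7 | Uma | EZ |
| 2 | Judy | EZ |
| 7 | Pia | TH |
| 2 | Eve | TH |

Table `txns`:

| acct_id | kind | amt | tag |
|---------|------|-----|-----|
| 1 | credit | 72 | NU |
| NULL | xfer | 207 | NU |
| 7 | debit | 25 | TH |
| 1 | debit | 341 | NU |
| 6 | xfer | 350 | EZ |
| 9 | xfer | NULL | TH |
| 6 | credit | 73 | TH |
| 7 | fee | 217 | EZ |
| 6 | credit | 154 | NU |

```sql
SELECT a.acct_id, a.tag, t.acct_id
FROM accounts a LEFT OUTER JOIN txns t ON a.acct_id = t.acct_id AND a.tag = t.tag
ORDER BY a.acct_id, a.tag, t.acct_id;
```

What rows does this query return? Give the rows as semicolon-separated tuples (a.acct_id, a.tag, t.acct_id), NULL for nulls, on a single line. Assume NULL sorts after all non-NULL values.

(2, EZ, NULL); (2, EZ, NULL); (2, TH, NULL); (7, EZ, 7); (7, TH, 7); (NULL, NU, NULL)

LEFT JOIN keeps every row from `accounts`; unmatched rows get NULL for `txns`'s columns.
Matching on a.acct_id = t.acct_id AND a.tag = t.tag. A NULL in a compared column never satisfies the condition.
- a[0] acct_id=NULL, tag=NU → no match; kept with NULLs on the t side.
- a[1] acct_id=2, tag=EZ → no match; kept with NULLs on the t side.
- a[2] acct_id=7, tag=EZ → 1 match(es) in t → 1 row(s).
- a[3] acct_id=2, tag=EZ → no match; kept with NULLs on the t side.
- a[4] acct_id=7, tag=TH → 1 match(es) in t → 1 row(s).
- a[5] acct_id=2, tag=TH → no match; kept with NULLs on the t side.
After projecting and ordering:
a.acct_id | a.tag | t.acct_id
2 | EZ | NULL
2 | EZ | NULL
2 | TH | NULL
7 | EZ | 7
7 | TH | 7
NULL | NU | NULL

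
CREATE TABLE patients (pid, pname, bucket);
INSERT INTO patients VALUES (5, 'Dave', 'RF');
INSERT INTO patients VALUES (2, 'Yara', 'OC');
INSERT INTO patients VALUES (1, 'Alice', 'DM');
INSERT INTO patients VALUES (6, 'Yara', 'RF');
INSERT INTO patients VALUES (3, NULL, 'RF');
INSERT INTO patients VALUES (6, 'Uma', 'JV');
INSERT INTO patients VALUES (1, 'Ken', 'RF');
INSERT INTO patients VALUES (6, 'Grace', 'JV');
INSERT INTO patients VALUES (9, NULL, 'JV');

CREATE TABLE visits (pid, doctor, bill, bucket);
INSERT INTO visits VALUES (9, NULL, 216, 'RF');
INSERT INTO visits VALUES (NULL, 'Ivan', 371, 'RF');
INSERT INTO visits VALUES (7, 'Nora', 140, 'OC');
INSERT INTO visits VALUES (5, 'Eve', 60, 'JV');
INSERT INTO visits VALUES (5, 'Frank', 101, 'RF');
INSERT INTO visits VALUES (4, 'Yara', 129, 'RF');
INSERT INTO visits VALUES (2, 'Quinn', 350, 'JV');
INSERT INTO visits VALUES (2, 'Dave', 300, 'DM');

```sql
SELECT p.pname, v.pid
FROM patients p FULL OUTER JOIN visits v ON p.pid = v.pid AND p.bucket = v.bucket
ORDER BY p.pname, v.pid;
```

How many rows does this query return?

FULL OUTER JOIN keeps every row from both sides; unmatched rows get NULL for the other side's columns.
Matching on p.pid = v.pid AND p.bucket = v.bucket. A NULL in a compared column never satisfies the condition.
Matched pairs: 1; unmatched p rows kept: 8; unmatched v rows kept: 7.
Total: 1 matched + 15 padded = 16 rows.

16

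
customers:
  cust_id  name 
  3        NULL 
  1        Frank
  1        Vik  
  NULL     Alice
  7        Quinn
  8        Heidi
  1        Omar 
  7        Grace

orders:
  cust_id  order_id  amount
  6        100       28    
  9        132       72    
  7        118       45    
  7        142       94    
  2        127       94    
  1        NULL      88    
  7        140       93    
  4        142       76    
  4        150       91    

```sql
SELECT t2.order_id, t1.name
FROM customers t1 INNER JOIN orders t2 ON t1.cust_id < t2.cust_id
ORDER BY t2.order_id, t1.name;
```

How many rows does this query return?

34

INNER JOIN keeps only pairs where the ON condition holds.
Matching on t1.cust_id < t2.cust_id. A NULL in a compared column never satisfies the condition.
- t1[0] cust_id=3 → 7 match(es) in t2 → 7 row(s).
- t1[1] cust_id=1 → 8 match(es) in t2 → 8 row(s).
- t1[2] cust_id=1 → 8 match(es) in t2 → 8 row(s).
- t1[3] cust_id=NULL → no match; dropped.
- t1[4] cust_id=7 → 1 match(es) in t2 → 1 row(s).
- t1[5] cust_id=8 → 1 match(es) in t2 → 1 row(s).
- t1[6] cust_id=1 → 8 match(es) in t2 → 8 row(s).
- t1[7] cust_id=7 → 1 match(es) in t2 → 1 row(s).
Total: 34 rows.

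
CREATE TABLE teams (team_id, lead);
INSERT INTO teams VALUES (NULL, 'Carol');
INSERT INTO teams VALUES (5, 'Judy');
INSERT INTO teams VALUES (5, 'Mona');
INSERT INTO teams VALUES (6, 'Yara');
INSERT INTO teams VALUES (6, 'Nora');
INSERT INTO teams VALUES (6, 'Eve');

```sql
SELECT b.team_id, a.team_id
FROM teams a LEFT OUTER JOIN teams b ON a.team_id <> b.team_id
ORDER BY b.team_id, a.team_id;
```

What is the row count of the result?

13

LEFT JOIN keeps every row from `teams a`; unmatched rows get NULL for `teams b`'s columns.
Matching on a.team_id <> b.team_id. A NULL in a compared column never satisfies the condition.
- team_id=NULL: no b row matches, row kept with b columns NULL.
- team_id=5: 3 matching b row(s), so 3 row(s) emitted.
- team_id=5: 3 matching b row(s), so 3 row(s) emitted.
- team_id=6: 2 matching b row(s), so 2 row(s) emitted.
- team_id=6: 2 matching b row(s), so 2 row(s) emitted.
- team_id=6: 2 matching b row(s), so 2 row(s) emitted.
Total: 12 matched + 1 padded = 13 rows.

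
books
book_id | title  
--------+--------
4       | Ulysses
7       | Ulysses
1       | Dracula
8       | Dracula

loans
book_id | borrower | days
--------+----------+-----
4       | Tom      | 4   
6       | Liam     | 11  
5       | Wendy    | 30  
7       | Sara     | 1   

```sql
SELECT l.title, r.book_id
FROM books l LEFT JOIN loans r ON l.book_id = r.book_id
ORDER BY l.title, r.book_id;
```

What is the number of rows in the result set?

4

LEFT JOIN keeps every row from `books`; unmatched rows get NULL for `loans`'s columns.
Matching on l.book_id = r.book_id.
Matched pairs: 2; unmatched l rows kept: 2.
Total: 2 matched + 2 padded = 4 rows.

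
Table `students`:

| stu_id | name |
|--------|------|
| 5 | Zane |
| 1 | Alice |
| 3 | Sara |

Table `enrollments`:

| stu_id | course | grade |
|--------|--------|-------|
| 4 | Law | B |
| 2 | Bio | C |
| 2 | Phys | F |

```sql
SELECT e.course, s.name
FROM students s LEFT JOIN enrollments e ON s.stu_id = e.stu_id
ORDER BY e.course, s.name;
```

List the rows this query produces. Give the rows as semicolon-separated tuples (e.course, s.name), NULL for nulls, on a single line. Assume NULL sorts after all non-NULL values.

(NULL, Alice); (NULL, Sara); (NULL, Zane)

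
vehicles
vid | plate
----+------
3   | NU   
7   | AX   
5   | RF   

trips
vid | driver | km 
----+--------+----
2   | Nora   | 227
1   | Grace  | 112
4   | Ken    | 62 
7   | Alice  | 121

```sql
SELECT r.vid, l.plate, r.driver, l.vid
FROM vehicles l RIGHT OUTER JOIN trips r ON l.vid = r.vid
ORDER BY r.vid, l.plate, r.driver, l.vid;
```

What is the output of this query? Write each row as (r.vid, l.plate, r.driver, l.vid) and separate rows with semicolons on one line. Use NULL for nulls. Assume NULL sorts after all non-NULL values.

(1, NULL, Grace, NULL); (2, NULL, Nora, NULL); (4, NULL, Ken, NULL); (7, AX, Alice, 7)

RIGHT JOIN keeps every row from `trips`; unmatched rows get NULL for `vehicles`'s columns.
Matching on l.vid = r.vid.
- l[0] vid=3 → no match.
- l[1] vid=7 → 1 match(es) in r → 1 row(s).
- l[2] vid=5 → no match.
- plus 3 unmatched r row(s), each kept with NULL l columns.
After projecting and ordering:
r.vid | l.plate | r.driver | l.vid
1 | NULL | Grace | NULL
2 | NULL | Nora | NULL
4 | NULL | Ken | NULL
7 | AX | Alice | 7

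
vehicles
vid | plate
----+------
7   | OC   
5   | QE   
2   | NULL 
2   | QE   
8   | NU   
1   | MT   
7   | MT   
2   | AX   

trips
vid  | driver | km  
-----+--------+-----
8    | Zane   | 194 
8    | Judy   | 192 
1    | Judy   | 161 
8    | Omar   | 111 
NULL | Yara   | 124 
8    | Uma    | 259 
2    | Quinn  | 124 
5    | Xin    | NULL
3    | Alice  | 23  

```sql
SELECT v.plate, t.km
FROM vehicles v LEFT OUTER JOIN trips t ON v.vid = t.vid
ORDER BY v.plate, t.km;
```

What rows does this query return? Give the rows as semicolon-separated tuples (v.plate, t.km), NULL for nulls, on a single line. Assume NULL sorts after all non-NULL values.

(AX, 124); (MT, 161); (MT, NULL); (NU, 111); (NU, 192); (NU, 194); (NU, 259); (OC, NULL); (QE, 124); (QE, NULL); (NULL, 124)

LEFT JOIN keeps every row from `vehicles`; unmatched rows get NULL for `trips`'s columns.
Matching on v.vid = t.vid. A NULL in a compared column never satisfies the condition.
- v (vid=7) has no partner → padded with NULL.
- v (vid=5) pairs with 1 row(s) of t.
- v (vid=2) pairs with 1 row(s) of t.
- v (vid=2) pairs with 1 row(s) of t.
- v (vid=8) pairs with 4 row(s) of t.
- v (vid=1) pairs with 1 row(s) of t.
- v (vid=7) has no partner → padded with NULL.
- v (vid=2) pairs with 1 row(s) of t.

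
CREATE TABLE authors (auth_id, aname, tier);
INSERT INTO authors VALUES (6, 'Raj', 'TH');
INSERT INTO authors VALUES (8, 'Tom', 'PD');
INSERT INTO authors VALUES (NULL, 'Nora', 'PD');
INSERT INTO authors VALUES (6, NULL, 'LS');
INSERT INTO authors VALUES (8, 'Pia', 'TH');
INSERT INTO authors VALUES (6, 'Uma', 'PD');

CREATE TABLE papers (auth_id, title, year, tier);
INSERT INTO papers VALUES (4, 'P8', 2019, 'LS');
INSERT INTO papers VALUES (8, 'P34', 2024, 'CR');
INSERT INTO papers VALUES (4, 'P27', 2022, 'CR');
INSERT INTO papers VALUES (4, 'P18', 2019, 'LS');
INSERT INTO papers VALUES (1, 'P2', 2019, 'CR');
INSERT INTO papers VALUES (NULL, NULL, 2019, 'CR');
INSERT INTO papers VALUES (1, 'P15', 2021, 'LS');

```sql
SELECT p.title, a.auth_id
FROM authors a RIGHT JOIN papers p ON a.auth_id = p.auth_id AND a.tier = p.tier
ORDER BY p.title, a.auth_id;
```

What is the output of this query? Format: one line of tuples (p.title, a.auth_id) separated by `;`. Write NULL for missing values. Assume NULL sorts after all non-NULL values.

(P15, NULL); (P18, NULL); (P2, NULL); (P27, NULL); (P34, NULL); (P8, NULL); (NULL, NULL)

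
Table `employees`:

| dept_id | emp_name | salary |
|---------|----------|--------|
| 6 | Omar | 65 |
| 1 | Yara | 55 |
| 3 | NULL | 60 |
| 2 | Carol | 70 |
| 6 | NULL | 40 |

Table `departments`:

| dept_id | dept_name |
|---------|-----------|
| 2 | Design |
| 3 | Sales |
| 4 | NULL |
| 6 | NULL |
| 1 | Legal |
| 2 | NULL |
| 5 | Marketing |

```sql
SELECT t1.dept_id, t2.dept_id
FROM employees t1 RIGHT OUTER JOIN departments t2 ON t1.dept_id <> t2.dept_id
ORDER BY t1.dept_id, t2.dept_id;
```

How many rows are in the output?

RIGHT JOIN keeps every row from `departments`; unmatched rows get NULL for `employees`'s columns.
Matching on t1.dept_id <> t2.dept_id.
- t1 (dept_id=6) pairs with 6 row(s) of t2.
- t1 (dept_id=1) pairs with 6 row(s) of t2.
- t1 (dept_id=3) pairs with 6 row(s) of t2.
- t1 (dept_id=2) pairs with 5 row(s) of t2.
- t1 (dept_id=6) pairs with 6 row(s) of t2.
- every t2 row matched at least one t1 row.
Total: 29 rows.

29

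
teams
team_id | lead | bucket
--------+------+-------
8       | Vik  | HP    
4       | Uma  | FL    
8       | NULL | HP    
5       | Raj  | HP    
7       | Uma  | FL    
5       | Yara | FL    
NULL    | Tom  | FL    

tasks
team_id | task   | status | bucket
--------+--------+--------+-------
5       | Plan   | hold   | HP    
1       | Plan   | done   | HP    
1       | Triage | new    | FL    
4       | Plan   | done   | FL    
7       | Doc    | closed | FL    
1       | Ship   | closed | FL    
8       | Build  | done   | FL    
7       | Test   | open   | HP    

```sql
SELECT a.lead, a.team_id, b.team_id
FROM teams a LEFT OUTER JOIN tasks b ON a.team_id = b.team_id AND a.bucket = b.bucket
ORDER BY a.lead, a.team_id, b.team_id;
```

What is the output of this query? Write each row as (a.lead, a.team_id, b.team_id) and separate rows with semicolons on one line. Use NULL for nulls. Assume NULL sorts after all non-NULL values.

LEFT JOIN keeps every row from `teams`; unmatched rows get NULL for `tasks`'s columns.
Matching on a.team_id = b.team_id AND a.bucket = b.bucket. A NULL in a compared column never satisfies the condition.
Matched pairs: 3; unmatched a rows kept: 4.

(Raj, 5, 5); (Tom, NULL, NULL); (Uma, 4, 4); (Uma, 7, 7); (Vik, 8, NULL); (Yara, 5, NULL); (NULL, 8, NULL)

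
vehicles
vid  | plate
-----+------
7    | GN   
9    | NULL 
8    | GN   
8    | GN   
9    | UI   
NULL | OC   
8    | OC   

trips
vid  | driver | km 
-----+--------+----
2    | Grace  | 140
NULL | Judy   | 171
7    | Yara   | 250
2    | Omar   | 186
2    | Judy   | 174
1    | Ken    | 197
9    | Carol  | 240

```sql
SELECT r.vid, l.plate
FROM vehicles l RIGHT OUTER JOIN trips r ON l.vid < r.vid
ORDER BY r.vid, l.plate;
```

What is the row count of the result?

10

RIGHT JOIN keeps every row from `trips`; unmatched rows get NULL for `vehicles`'s columns.
Matching on l.vid < r.vid. A NULL in a compared column never satisfies the condition.
Matched pairs: 4; unmatched r rows kept: 6.
Total: 4 matched + 6 padded = 10 rows.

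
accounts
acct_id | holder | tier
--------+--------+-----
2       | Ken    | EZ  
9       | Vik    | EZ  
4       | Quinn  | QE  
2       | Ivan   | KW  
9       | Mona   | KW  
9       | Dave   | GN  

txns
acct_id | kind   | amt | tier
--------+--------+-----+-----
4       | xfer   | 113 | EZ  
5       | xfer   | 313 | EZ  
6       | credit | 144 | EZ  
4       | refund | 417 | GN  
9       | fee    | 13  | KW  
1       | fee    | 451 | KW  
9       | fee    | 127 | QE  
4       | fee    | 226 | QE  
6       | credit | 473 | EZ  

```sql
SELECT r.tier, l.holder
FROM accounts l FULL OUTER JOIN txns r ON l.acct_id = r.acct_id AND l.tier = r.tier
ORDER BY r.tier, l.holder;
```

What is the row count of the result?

13

FULL OUTER JOIN keeps every row from both sides; unmatched rows get NULL for the other side's columns.
Matching on l.acct_id = r.acct_id AND l.tier = r.tier.
- acct_id=2, tier=EZ: no r row matches, row kept with r columns NULL.
- acct_id=9, tier=EZ: no r row matches, row kept with r columns NULL.
- acct_id=4, tier=QE: 1 matching r row(s), so 1 row(s) emitted.
- acct_id=2, tier=KW: no r row matches, row kept with r columns NULL.
- acct_id=9, tier=KW: 1 matching r row(s), so 1 row(s) emitted.
- acct_id=9, tier=GN: no r row matches, row kept with r columns NULL.
- 7 row(s) from r found no l partner → padded with NULL.
Total: 2 matched + 11 padded = 13 rows.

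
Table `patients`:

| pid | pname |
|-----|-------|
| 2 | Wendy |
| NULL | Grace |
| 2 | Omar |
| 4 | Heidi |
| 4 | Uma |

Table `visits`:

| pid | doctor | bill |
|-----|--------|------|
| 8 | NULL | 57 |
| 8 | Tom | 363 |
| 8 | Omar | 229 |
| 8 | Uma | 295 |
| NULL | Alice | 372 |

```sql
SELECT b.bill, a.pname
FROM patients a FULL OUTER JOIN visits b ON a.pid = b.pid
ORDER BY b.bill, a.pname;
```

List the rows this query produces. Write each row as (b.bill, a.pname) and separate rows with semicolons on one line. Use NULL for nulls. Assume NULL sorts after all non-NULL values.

FULL OUTER JOIN keeps every row from both sides; unmatched rows get NULL for the other side's columns.
Matching on a.pid = b.pid. A NULL in a compared column never satisfies the condition.
- a (pid=2) has no partner → padded with NULL.
- a (pid=NULL) has no partner → padded with NULL.
- a (pid=2) has no partner → padded with NULL.
- a (pid=4) has no partner → padded with NULL.
- a (pid=4) has no partner → padded with NULL.
- 5 b row(s) had no a match → kept, a columns NULL.
After projecting and ordering:
b.bill | a.pname
57 | NULL
229 | NULL
295 | NULL
363 | NULL
372 | NULL
NULL | Grace
NULL | Heidi
NULL | Omar
NULL | Uma
NULL | Wendy

(57, NULL); (229, NULL); (295, NULL); (363, NULL); (372, NULL); (NULL, Grace); (NULL, Heidi); (NULL, Omar); (NULL, Uma); (NULL, Wendy)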